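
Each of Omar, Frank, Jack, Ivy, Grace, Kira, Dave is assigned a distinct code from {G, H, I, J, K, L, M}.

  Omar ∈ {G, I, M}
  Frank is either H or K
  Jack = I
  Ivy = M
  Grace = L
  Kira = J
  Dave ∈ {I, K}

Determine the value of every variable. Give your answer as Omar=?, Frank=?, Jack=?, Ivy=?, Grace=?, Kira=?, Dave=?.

Jack has just one choice, so Jack = I. Eliminate I elsewhere: Omar, Dave.
Ivy must be M (only option left). Strike M from Omar.
Grace must be L (only option left).
Kira's domain is down to {J}, so Kira = J.
Dave's domain is down to {K}, so Dave = K. Remove K from Frank.
Omar has just one choice, so Omar = G.
Frank has just one choice, so Frank = H.

Omar=G, Frank=H, Jack=I, Ivy=M, Grace=L, Kira=J, Dave=K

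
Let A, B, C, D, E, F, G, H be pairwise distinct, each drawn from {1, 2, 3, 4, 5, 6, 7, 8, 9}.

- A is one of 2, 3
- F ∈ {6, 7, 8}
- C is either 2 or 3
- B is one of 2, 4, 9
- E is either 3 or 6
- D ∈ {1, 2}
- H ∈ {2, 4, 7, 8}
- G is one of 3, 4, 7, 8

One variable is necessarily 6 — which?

E

The 8 variables draw from only 8 values {1, 2, 3, 4, 6, 7, 8, 9}, so each is used; only D can be 1, hence D = 1.
Among the 7 still-open variables, 9 fits only B (and all 7 values in {2, 3, 4, 6, 7, 8, 9} must be used), so B = 9.
The 2 variables A and C are confined to {2, 3}, which locks those values in; drop them from E, G, H.
So 6 goes to E.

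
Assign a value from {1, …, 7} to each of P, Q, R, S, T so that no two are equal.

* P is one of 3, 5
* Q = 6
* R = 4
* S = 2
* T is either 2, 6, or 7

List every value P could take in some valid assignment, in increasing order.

Q has just one choice, so Q = 6. Strike 6 from T.
R's domain is down to {4}, so R = 4.
S has just one choice, so S = 2. So T can't be 2.
T has just one choice, so T = 7.
No further eliminations apply; P can still be any of 3, 5.

3, 5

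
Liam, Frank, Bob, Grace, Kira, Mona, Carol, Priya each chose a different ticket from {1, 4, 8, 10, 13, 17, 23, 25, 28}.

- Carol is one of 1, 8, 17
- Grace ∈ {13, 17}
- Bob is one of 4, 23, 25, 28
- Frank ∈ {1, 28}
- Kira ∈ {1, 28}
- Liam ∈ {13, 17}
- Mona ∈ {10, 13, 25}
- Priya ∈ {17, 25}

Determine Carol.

8

Liam and Grace between them cover only {13, 17} — a naked pair. Remove those values from Mona, Carol, Priya.
Priya has just one choice, so Priya = 25. Eliminate 25 elsewhere: Bob, Mona.
Mona's domain is down to {10}, so Mona = 10.
Frank and Kira between them cover only {1, 28} — a naked pair. Remove those values from Bob, Carol.
So Carol = 8.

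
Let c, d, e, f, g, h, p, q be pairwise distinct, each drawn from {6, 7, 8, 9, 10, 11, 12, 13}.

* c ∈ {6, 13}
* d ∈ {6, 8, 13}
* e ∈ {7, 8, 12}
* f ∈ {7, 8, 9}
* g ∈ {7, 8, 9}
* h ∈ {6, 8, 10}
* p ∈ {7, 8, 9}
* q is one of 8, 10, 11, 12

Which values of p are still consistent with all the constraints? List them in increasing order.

The 8 variables draw from only 8 values {6, 7, 8, 9, 10, 11, 12, 13}, so each is used; only q can be 11, hence q = 11.
Among the 7 still-open variables, 10 fits only h (and all 7 values in {6, 7, 8, 9, 10, 12, 13} must be used), so h = 10.
The 6 still-open variables together cover exactly {6, 7, 8, 9, 12, 13} — 6 values for 6 variables — and 12 appears only in e's list, so e = 12.
f, g, p share exactly the 3 values {7, 8, 9}; by pigeonhole those values go to them, so strike 7, 8, 9 from d.
No further eliminations apply; p can still be any of 7, 8, 9.

7, 8, 9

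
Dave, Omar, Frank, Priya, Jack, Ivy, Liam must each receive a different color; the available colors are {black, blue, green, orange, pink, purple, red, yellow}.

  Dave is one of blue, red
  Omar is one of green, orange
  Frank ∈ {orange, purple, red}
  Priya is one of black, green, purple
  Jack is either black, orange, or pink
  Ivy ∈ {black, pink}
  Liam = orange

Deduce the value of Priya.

Liam has just one choice, so Liam = orange. Remove orange from Omar, Frank, Jack.
That leaves Omar = green. Remove green from Priya.
The 5 still-open variables together cover exactly {black, blue, pink, purple, red} — 5 values for 5 variables — and blue appears only in Dave's list, so Dave = blue.
The 4 still-open variables draw from only 4 values {black, pink, purple, red}, so each is used; only Frank can be red, hence Frank = red.
The 3 still-open variables together cover exactly {black, pink, purple} — 3 values for 3 variables — and purple appears only in Priya's list, so Priya = purple.

purple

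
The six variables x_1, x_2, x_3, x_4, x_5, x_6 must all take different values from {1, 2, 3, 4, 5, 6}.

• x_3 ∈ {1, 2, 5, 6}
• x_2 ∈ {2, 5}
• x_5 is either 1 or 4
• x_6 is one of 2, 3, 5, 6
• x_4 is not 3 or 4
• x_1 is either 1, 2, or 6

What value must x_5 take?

Among the 6 variables, 3 fits only x_6 (and all 6 values in {1, 2, 3, 4, 5, 6} must be used), so x_6 = 3.
The 5 still-open variables together cover exactly {1, 2, 4, 5, 6} — 5 values for 5 variables — and 4 appears only in x_5's list, so x_5 = 4.

4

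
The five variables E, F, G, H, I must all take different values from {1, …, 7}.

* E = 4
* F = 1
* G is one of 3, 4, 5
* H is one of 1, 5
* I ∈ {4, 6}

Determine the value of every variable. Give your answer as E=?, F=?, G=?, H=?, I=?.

E must be 4 (only option left). Eliminate 4 elsewhere: G, I.
F has just one choice, so F = 1. Eliminate 1 elsewhere: H.
That leaves H = 5. Eliminate 5 elsewhere: G.
I's domain is down to {6}, so I = 6.
G has just one choice, so G = 3.

E=4, F=1, G=3, H=5, I=6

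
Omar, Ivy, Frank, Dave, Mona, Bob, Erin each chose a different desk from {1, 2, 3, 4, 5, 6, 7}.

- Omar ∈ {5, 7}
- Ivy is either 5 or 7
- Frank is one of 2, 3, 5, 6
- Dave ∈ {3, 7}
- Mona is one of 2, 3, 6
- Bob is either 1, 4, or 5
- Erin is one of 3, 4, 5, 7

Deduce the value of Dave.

The 7 variables together cover exactly {1, 2, 3, 4, 5, 6, 7} — 7 values for 7 variables — and 1 appears only in Bob's list, so Bob = 1.
The 6 still-open variables together cover exactly {2, 3, 4, 5, 6, 7} — 6 values for 6 variables — and 4 appears only in Erin's list, so Erin = 4.
Omar and Ivy share exactly the 2 values {5, 7}; by pigeonhole those values go to them, so strike 5, 7 from Frank, Dave.
So Dave = 3.

3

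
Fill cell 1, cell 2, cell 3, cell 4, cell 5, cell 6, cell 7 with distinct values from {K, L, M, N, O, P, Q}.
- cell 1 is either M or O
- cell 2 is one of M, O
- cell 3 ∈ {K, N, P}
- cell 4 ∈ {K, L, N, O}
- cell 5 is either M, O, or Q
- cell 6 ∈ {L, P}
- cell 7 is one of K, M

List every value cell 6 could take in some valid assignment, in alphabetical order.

L, P

Among the 7 variables, Q fits only cell 5 (and all 7 values in {K, L, M, N, O, P, Q} must be used), so cell 5 = Q.
cell 1 and cell 2 share exactly the 2 values {M, O}; by pigeonhole those values go to them, so strike M, O from cell 4, cell 7.
cell 7 must be K (only option left). Strike K from cell 3, cell 4.
No further eliminations apply; cell 6 can still be any of L, P.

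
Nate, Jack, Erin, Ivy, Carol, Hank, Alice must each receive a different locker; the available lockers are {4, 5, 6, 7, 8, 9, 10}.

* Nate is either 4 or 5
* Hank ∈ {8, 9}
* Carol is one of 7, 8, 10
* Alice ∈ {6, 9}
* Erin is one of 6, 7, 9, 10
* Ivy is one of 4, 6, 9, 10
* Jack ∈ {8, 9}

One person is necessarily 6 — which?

The 7 variables draw from only 7 values {4, 5, 6, 7, 8, 9, 10}, so each is used; only Nate can be 5, hence Nate = 5.
The 6 still-open variables draw from only 6 values {4, 6, 7, 8, 9, 10}, so each is used; only Ivy can be 4, hence Ivy = 4.
The 2 variables Jack and Hank are confined to {8, 9}, which locks those values in; drop them from Erin, Carol, Alice.
So 6 goes to Alice.

Alice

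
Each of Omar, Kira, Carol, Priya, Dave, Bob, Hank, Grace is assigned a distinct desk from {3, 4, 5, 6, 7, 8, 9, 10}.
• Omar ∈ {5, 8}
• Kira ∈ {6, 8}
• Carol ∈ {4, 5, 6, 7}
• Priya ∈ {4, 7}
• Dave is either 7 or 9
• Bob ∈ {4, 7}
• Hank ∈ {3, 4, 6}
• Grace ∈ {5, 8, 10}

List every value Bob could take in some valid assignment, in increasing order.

4, 7

The 8 variables together cover exactly {3, 4, 5, 6, 7, 8, 9, 10} — 8 values for 8 variables — and 3 appears only in Hank's list, so Hank = 3.
The 7 still-open variables draw from only 7 values {4, 5, 6, 7, 8, 9, 10}, so each is used; only Dave can be 9, hence Dave = 9.
The 6 still-open variables draw from only 6 values {4, 5, 6, 7, 8, 10}, so each is used; only Grace can be 10, hence Grace = 10.
The 2 variables Priya and Bob are confined to {4, 7}, which locks those values in; drop them from Carol.
No further eliminations apply; Bob can still be any of 4, 7.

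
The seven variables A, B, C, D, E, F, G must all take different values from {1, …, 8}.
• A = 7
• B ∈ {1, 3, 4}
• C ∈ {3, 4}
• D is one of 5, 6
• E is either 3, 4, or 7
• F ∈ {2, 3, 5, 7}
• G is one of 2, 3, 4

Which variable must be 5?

F

A's domain is down to {7}, so A = 7. Eliminate 7 elsewhere: E, F.
The 6 still-open variables draw from only 6 values {1, 2, 3, 4, 5, 6}, so each is used; only B can be 1, hence B = 1.
The 5 still-open variables together cover exactly {2, 3, 4, 5, 6} — 5 values for 5 variables — and 6 appears only in D's list, so D = 6.
Among the 4 still-open variables, 5 fits only F (and all 4 values in {2, 3, 4, 5} must be used), so F = 5.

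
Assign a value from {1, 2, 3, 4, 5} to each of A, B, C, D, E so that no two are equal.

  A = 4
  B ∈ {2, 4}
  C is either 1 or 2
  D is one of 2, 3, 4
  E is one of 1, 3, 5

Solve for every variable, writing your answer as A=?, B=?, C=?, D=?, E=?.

A=4, B=2, C=1, D=3, E=5

A has just one choice, so A = 4. Remove 4 from B, D.
B must be 2 (only option left). Strike 2 from C, D.
C must be 1 (only option left). Eliminate 1 elsewhere: E.
That leaves D = 3. Strike 3 from E.
E has just one choice, so E = 5.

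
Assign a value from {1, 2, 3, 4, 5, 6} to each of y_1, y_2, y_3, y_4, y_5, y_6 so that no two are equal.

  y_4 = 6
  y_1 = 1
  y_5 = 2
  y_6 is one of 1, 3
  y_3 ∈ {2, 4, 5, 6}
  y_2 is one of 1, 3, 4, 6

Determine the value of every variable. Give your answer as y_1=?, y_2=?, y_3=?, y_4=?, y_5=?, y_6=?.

y_1's domain is down to {1}, so y_1 = 1. So y_2, y_6 can't be 1.
y_4 must be 6 (only option left). Remove 6 from y_2, y_3.
y_5 must be 2 (only option left). Eliminate 2 elsewhere: y_3.
y_6 must be 3 (only option left). Remove 3 from y_2.
y_2's domain is down to {4}, so y_2 = 4. Remove 4 from y_3.
y_3 has just one choice, so y_3 = 5.

y_1=1, y_2=4, y_3=5, y_4=6, y_5=2, y_6=3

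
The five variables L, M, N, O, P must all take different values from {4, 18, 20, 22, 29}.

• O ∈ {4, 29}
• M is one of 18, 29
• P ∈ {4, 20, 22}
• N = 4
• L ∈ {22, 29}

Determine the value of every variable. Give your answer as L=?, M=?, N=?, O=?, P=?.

N's domain is down to {4}, so N = 4. Eliminate 4 elsewhere: O, P.
O must be 29 (only option left). Strike 29 from L, M.
L's domain is down to {22}, so L = 22. Remove 22 from P.
M must be 18 (only option left).
That leaves P = 20.

L=22, M=18, N=4, O=29, P=20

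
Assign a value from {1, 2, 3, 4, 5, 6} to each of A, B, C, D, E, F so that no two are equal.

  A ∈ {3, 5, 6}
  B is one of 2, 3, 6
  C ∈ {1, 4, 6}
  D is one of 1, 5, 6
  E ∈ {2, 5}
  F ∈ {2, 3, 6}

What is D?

The 6 variables draw from only 6 values {1, 2, 3, 4, 5, 6}, so each is used; only C can be 4, hence C = 4.
The 5 still-open variables together cover exactly {1, 2, 3, 5, 6} — 5 values for 5 variables — and 1 appears only in D's list, so D = 1.

1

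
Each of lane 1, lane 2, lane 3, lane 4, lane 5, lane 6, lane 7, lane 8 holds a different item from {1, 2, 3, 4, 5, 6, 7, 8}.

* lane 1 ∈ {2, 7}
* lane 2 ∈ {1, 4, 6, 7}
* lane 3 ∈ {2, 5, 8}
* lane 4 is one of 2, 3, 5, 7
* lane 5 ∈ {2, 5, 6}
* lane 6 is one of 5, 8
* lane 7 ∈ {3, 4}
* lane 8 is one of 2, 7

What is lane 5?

The 8 variables draw from only 8 values {1, 2, 3, 4, 5, 6, 7, 8}, so each is used; only lane 2 can be 1, hence lane 2 = 1.
Among the 7 still-open variables, 4 fits only lane 7 (and all 7 values in {2, 3, 4, 5, 6, 7, 8} must be used), so lane 7 = 4.
The 6 still-open variables draw from only 6 values {2, 3, 5, 6, 7, 8}, so each is used; only lane 4 can be 3, hence lane 4 = 3.
The 5 still-open variables draw from only 5 values {2, 5, 6, 7, 8}, so each is used; only lane 5 can be 6, hence lane 5 = 6.

6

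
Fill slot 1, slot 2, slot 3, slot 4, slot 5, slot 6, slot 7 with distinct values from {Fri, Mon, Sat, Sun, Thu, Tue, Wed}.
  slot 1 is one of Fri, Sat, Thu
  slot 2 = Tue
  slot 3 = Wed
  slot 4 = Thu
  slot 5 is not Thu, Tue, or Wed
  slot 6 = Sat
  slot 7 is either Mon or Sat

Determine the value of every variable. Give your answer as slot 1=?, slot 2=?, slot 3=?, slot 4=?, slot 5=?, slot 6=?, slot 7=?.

slot 1=Fri, slot 2=Tue, slot 3=Wed, slot 4=Thu, slot 5=Sun, slot 6=Sat, slot 7=Mon

slot 2's domain is down to {Tue}, so slot 2 = Tue.
slot 3 must be Wed (only option left).
slot 4 must be Thu (only option left). Eliminate Thu elsewhere: slot 1.
slot 6 has just one choice, so slot 6 = Sat. Strike Sat from slot 1, slot 5, slot 7.
slot 7 must be Mon (only option left). Strike Mon from slot 5.
That leaves slot 1 = Fri. Eliminate Fri elsewhere: slot 5.
slot 5's domain is down to {Sun}, so slot 5 = Sun.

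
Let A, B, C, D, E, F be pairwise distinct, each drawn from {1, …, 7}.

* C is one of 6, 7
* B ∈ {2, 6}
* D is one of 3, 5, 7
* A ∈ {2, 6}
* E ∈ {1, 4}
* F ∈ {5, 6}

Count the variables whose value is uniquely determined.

A and B share exactly the 2 values {2, 6}; by pigeonhole those values go to them, so strike 2, 6 from C, F.
C must be 7 (only option left). Eliminate 7 elsewhere: D.
F must be 5 (only option left). Eliminate 5 elsewhere: D.
D must be 3 (only option left).
Determined: C=7, D=3, F=5. The other variables each still have more than one consistent value. That makes 3.

3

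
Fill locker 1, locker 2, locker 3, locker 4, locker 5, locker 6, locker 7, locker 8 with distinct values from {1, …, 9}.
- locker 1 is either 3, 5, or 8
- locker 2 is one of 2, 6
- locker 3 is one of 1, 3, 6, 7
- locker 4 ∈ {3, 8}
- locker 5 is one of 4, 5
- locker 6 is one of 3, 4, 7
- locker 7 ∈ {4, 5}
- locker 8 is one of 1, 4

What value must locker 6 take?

Among the 8 variables, 2 fits only locker 2 (and all 8 values in {1, 2, 3, 4, 5, 6, 7, 8} must be used), so locker 2 = 2.
Among the 7 still-open variables, 6 fits only locker 3 (and all 7 values in {1, 3, 4, 5, 6, 7, 8} must be used), so locker 3 = 6.
The 6 still-open variables draw from only 6 values {1, 3, 4, 5, 7, 8}, so each is used; only locker 8 can be 1, hence locker 8 = 1.
The 5 still-open variables together cover exactly {3, 4, 5, 7, 8} — 5 values for 5 variables — and 7 appears only in locker 6's list, so locker 6 = 7.

7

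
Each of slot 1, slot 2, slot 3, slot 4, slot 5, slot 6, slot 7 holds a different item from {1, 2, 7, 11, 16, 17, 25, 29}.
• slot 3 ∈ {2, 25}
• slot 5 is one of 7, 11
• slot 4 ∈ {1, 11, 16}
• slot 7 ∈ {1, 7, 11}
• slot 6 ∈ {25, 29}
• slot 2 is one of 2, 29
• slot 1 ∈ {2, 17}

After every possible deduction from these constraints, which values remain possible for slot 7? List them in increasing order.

1, 7, 11

slot 2, slot 3, slot 6 between them cover only {2, 25, 29} — a naked triple. Remove those values from slot 1.
slot 1 has just one choice, so slot 1 = 17.
No further eliminations apply; slot 7 can still be any of 1, 7, 11.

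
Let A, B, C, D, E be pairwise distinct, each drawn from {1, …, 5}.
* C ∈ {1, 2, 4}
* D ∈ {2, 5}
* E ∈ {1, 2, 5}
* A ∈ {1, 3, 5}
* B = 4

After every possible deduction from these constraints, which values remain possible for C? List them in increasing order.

1, 2

B has just one choice, so B = 4. So C can't be 4.
The 4 still-open variables together cover exactly {1, 2, 3, 5} — 4 values for 4 variables — and 3 appears only in A's list, so A = 3.
No further eliminations apply; C can still be any of 1, 2.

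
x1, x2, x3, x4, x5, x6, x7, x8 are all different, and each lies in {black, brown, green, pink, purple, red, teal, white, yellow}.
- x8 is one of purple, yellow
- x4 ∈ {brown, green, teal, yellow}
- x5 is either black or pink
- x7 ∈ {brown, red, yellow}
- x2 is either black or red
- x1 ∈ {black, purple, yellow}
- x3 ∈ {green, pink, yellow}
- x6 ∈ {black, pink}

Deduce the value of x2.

Among the 8 variables, teal fits only x4 (and all 8 values in {black, brown, green, pink, purple, red, teal, yellow} must be used), so x4 = teal.
Among the 7 still-open variables, brown fits only x7 (and all 7 values in {black, brown, green, pink, purple, red, yellow} must be used), so x7 = brown.
The 6 still-open variables together cover exactly {black, green, pink, purple, red, yellow} — 6 values for 6 variables — and green appears only in x3's list, so x3 = green.
Among the 5 still-open variables, red fits only x2 (and all 5 values in {black, pink, purple, red, yellow} must be used), so x2 = red.

red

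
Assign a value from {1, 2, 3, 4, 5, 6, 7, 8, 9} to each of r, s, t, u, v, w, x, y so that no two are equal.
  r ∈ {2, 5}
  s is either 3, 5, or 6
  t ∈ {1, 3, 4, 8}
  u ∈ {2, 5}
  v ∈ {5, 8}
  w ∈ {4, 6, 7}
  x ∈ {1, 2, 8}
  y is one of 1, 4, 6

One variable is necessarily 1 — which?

x

The 8 variables together cover exactly {1, 2, 3, 4, 5, 6, 7, 8} — 8 values for 8 variables — and 7 appears only in w's list, so w = 7.
r and u between them cover only {2, 5} — a naked pair. Remove those values from s, v, x.
That leaves v = 8. Remove 8 from t, x.
So 1 goes to x.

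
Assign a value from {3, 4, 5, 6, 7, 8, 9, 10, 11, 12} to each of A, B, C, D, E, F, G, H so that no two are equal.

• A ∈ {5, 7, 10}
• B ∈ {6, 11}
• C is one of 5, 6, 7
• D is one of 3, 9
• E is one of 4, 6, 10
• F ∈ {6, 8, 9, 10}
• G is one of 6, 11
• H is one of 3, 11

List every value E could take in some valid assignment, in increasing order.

4, 10

B and G between them cover only {6, 11} — a naked pair. Remove those values from C, E, F, H.
H's domain is down to {3}, so H = 3. Remove 3 from D.
D has just one choice, so D = 9. Remove 9 from F.
No further eliminations apply; E can still be any of 4, 10.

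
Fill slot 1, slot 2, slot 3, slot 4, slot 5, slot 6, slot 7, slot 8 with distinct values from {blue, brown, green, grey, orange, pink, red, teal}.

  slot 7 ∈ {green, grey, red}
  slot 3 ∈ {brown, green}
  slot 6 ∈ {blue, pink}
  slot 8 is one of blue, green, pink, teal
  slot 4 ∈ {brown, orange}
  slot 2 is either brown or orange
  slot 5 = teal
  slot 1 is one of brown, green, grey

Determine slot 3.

slot 5 has just one choice, so slot 5 = teal. So slot 8 can't be teal.
Among the 7 still-open variables, red fits only slot 7 (and all 7 values in {blue, brown, green, grey, orange, pink, red} must be used), so slot 7 = red.
Among the 6 still-open variables, grey fits only slot 1 (and all 6 values in {blue, brown, green, grey, orange, pink} must be used), so slot 1 = grey.
slot 2 and slot 4 share exactly the 2 values {brown, orange}; by pigeonhole those values go to them, so strike brown, orange from slot 3.
So slot 3 = green.

green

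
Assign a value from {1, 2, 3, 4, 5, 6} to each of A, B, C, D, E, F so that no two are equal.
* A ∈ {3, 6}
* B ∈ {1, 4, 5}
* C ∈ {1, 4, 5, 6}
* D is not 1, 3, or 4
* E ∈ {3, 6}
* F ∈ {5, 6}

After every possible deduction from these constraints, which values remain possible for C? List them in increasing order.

Among the 6 variables, 2 fits only D (and all 6 values in {1, 2, 3, 4, 5, 6} must be used), so D = 2.
A and E between them cover only {3, 6} — a naked pair. Remove those values from C, F.
F has just one choice, so F = 5. Remove 5 from B, C.
No further eliminations apply; C can still be any of 1, 4.

1, 4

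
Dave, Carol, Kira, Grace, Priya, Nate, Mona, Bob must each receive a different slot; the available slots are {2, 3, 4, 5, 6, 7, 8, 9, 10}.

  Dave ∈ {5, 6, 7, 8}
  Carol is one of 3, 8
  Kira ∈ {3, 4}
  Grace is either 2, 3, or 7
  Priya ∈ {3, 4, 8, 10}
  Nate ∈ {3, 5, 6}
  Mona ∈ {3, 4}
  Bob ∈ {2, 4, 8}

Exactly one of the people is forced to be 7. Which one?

The 8 variables together cover exactly {2, 3, 4, 5, 6, 7, 8, 10} — 8 values for 8 variables — and 10 appears only in Priya's list, so Priya = 10.
The 2 variables Kira and Mona are confined to {3, 4}, which locks those values in; drop them from Carol, Grace, Nate, Bob.
Carol has just one choice, so Carol = 8. Remove 8 from Dave, Bob.
That leaves Bob = 2. So Grace can't be 2.
So 7 goes to Grace.

Grace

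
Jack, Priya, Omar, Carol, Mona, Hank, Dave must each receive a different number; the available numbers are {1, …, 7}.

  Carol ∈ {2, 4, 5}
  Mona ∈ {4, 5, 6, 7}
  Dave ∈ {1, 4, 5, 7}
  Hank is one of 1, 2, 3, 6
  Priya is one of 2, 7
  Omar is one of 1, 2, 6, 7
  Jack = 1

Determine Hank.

Jack must be 1 (only option left). Strike 1 from Omar, Hank, Dave.
Among the 6 still-open variables, 3 fits only Hank (and all 6 values in {2, 3, 4, 5, 6, 7} must be used), so Hank = 3.

3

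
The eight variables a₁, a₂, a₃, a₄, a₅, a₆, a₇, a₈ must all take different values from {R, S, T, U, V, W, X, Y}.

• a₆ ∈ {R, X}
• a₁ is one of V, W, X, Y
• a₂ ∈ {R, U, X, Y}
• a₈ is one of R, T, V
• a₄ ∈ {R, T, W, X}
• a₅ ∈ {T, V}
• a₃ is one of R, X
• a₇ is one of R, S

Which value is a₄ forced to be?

The 8 variables together cover exactly {R, S, T, U, V, W, X, Y} — 8 values for 8 variables — and S appears only in a₇'s list, so a₇ = S.
The 7 still-open variables together cover exactly {R, T, U, V, W, X, Y} — 7 values for 7 variables — and U appears only in a₂'s list, so a₂ = U.
The 6 still-open variables draw from only 6 values {R, T, V, W, X, Y}, so each is used; only a₁ can be Y, hence a₁ = Y.
The 5 still-open variables draw from only 5 values {R, T, V, W, X}, so each is used; only a₄ can be W, hence a₄ = W.

W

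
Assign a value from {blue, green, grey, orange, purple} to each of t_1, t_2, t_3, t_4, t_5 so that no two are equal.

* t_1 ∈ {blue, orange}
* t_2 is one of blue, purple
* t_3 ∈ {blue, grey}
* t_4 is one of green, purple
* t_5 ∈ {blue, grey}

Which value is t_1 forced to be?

The 5 variables draw from only 5 values {blue, green, grey, orange, purple}, so each is used; only t_4 can be green, hence t_4 = green.
The 4 still-open variables together cover exactly {blue, grey, orange, purple} — 4 values for 4 variables — and orange appears only in t_1's list, so t_1 = orange.

orange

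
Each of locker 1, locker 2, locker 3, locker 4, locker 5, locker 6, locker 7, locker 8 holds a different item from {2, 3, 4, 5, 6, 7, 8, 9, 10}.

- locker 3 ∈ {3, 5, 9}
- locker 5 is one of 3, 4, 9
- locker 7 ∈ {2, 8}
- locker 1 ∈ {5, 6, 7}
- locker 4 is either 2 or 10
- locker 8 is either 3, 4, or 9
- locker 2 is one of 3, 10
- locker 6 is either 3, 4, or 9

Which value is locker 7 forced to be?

8

The 3 variables locker 5, locker 6, locker 8 are confined to {3, 4, 9}, which locks those values in; drop them from locker 2, locker 3.
locker 2 has just one choice, so locker 2 = 10. Eliminate 10 elsewhere: locker 4.
locker 3 must be 5 (only option left). Eliminate 5 elsewhere: locker 1.
locker 4 must be 2 (only option left). Strike 2 from locker 7.
So locker 7 = 8.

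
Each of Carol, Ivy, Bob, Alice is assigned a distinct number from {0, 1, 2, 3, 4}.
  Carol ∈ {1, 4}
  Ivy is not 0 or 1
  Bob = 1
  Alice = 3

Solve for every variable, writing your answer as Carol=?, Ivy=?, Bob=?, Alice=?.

Carol=4, Ivy=2, Bob=1, Alice=3

Bob's domain is down to {1}, so Bob = 1. Eliminate 1 elsewhere: Carol.
Alice must be 3 (only option left). Eliminate 3 elsewhere: Ivy.
Carol's domain is down to {4}, so Carol = 4. Remove 4 from Ivy.
Ivy must be 2 (only option left).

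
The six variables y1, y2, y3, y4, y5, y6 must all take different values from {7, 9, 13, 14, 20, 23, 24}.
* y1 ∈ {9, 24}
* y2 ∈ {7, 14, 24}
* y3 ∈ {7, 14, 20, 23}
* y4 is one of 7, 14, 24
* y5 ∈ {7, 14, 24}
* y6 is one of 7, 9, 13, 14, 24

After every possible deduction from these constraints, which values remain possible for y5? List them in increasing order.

y2, y4, y5 between them cover only {7, 14, 24} — a naked triple. Remove those values from y1, y3, y6.
y1's domain is down to {9}, so y1 = 9. Strike 9 from y6.
That leaves y6 = 13.
No further eliminations apply; y5 can still be any of 7, 14, 24.

7, 14, 24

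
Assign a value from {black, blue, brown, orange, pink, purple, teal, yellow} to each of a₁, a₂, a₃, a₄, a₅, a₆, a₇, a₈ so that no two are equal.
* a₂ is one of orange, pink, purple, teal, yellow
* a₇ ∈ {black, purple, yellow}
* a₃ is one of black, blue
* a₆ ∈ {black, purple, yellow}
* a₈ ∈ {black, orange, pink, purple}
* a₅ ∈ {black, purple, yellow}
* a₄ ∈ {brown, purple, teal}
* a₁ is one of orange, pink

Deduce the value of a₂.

The 8 variables draw from only 8 values {black, blue, brown, orange, pink, purple, teal, yellow}, so each is used; only a₃ can be blue, hence a₃ = blue.
Among the 7 still-open variables, brown fits only a₄ (and all 7 values in {black, brown, orange, pink, purple, teal, yellow} must be used), so a₄ = brown.
Among the 6 still-open variables, teal fits only a₂ (and all 6 values in {black, orange, pink, purple, teal, yellow} must be used), so a₂ = teal.

teal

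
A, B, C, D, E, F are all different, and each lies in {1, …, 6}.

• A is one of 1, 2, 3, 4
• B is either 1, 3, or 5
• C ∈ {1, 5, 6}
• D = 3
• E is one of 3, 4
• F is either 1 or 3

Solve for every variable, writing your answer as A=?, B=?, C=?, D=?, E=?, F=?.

D must be 3 (only option left). Eliminate 3 elsewhere: A, B, E, F.
E's domain is down to {4}, so E = 4. So A can't be 4.
F must be 1 (only option left). Eliminate 1 elsewhere: A, B, C.
A has just one choice, so A = 2.
B's domain is down to {5}, so B = 5. Strike 5 from C.
That leaves C = 6.

A=2, B=5, C=6, D=3, E=4, F=1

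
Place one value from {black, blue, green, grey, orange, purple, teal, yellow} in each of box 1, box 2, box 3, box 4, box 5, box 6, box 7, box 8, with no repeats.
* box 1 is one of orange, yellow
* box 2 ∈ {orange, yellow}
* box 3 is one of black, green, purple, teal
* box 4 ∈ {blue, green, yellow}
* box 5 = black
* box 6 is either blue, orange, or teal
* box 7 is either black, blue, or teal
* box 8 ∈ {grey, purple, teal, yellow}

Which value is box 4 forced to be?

box 5 has just one choice, so box 5 = black. So box 3, box 7 can't be black.
The 7 still-open variables together cover exactly {blue, green, grey, orange, purple, teal, yellow} — 7 values for 7 variables — and grey appears only in box 8's list, so box 8 = grey.
The 6 still-open variables draw from only 6 values {blue, green, orange, purple, teal, yellow}, so each is used; only box 3 can be purple, hence box 3 = purple.
The 5 still-open variables together cover exactly {blue, green, orange, teal, yellow} — 5 values for 5 variables — and green appears only in box 4's list, so box 4 = green.

green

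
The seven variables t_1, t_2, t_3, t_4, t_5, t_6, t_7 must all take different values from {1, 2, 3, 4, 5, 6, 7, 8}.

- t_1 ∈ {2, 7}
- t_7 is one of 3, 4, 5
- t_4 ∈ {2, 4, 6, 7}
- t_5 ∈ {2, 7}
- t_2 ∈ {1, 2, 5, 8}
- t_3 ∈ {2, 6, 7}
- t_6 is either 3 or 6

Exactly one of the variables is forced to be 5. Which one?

t_1 and t_5 share exactly the 2 values {2, 7}; by pigeonhole those values go to them, so strike 2, 7 from t_2, t_3, t_4.
t_3's domain is down to {6}, so t_3 = 6. Eliminate 6 elsewhere: t_4, t_6.
t_4 has just one choice, so t_4 = 4. So t_7 can't be 4.
t_6 must be 3 (only option left). Eliminate 3 elsewhere: t_7.
So 5 goes to t_7.

t_7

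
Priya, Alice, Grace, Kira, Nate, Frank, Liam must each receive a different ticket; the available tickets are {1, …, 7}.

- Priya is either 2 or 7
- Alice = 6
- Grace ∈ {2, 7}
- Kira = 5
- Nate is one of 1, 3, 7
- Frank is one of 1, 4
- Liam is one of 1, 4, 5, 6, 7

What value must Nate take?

Alice must be 6 (only option left). Eliminate 6 elsewhere: Liam.
That leaves Kira = 5. Strike 5 from Liam.
The 5 still-open variables together cover exactly {1, 2, 3, 4, 7} — 5 values for 5 variables — and 3 appears only in Nate's list, so Nate = 3.

3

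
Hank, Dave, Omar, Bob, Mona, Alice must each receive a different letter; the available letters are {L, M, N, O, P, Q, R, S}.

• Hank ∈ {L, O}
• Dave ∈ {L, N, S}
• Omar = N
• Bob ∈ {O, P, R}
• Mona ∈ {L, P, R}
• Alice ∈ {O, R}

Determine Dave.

S

Omar's domain is down to {N}, so Omar = N. So Dave can't be N.
Among the 5 still-open variables, S fits only Dave (and all 5 values in {L, O, P, R, S} must be used), so Dave = S.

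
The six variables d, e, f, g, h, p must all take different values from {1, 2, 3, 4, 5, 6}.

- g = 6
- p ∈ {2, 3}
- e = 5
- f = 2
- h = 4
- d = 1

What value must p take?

3

d must be 1 (only option left).
e must be 5 (only option left).
That leaves f = 2. Eliminate 2 elsewhere: p.
So p = 3.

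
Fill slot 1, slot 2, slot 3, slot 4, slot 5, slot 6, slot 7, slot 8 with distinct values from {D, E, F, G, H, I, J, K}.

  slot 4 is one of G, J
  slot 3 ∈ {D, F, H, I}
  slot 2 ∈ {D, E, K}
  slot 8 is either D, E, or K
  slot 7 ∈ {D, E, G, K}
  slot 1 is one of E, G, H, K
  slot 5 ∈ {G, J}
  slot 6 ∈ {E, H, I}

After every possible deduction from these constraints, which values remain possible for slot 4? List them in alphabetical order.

The 8 variables together cover exactly {D, E, F, G, H, I, J, K} — 8 values for 8 variables — and F appears only in slot 3's list, so slot 3 = F.
The 7 still-open variables together cover exactly {D, E, G, H, I, J, K} — 7 values for 7 variables — and I appears only in slot 6's list, so slot 6 = I.
Among the 6 still-open variables, H fits only slot 1 (and all 6 values in {D, E, G, H, J, K} must be used), so slot 1 = H.
slot 4 and slot 5 between them cover only {G, J} — a naked pair. Remove those values from slot 7.
No further eliminations apply; slot 4 can still be any of G, J.

G, J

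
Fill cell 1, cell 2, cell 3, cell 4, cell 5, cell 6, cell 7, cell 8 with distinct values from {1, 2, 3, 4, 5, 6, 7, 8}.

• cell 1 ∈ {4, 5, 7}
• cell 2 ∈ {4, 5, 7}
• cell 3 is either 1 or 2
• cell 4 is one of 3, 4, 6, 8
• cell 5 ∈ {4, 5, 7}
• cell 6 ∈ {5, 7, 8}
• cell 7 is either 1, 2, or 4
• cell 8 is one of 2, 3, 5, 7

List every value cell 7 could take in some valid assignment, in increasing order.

The 8 variables together cover exactly {1, 2, 3, 4, 5, 6, 7, 8} — 8 values for 8 variables — and 6 appears only in cell 4's list, so cell 4 = 6.
Among the 7 still-open variables, 3 fits only cell 8 (and all 7 values in {1, 2, 3, 4, 5, 7, 8} must be used), so cell 8 = 3.
The 6 still-open variables draw from only 6 values {1, 2, 4, 5, 7, 8}, so each is used; only cell 6 can be 8, hence cell 6 = 8.
cell 1, cell 2, cell 5 share exactly the 3 values {4, 5, 7}; by pigeonhole those values go to them, so strike 4, 5, 7 from cell 7.
No further eliminations apply; cell 7 can still be any of 1, 2.

1, 2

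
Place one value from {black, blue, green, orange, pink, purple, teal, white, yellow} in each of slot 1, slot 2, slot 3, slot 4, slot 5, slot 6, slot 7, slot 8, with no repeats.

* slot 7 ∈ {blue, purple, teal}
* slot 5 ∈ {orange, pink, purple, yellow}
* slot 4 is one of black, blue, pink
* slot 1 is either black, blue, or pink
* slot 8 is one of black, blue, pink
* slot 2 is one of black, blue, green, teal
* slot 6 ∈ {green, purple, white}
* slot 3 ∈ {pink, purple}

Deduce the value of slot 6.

white

slot 1, slot 4, slot 8 share exactly the 3 values {black, blue, pink}; by pigeonhole those values go to them, so strike black, blue, pink from slot 2, slot 3, slot 5, slot 7.
slot 3's domain is down to {purple}, so slot 3 = purple. Eliminate purple elsewhere: slot 5, slot 6, slot 7.
slot 7 must be teal (only option left). So slot 2 can't be teal.
slot 2 has just one choice, so slot 2 = green. Remove green from slot 6.
So slot 6 = white.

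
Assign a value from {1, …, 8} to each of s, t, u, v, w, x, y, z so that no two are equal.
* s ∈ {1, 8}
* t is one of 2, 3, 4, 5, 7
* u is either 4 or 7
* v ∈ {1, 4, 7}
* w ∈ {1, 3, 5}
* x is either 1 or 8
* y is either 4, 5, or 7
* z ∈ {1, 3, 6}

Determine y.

5

The 8 variables draw from only 8 values {1, 2, 3, 4, 5, 6, 7, 8}, so each is used; only t can be 2, hence t = 2.
The 7 still-open variables together cover exactly {1, 3, 4, 5, 6, 7, 8} — 7 values for 7 variables — and 6 appears only in z's list, so z = 6.
The 6 still-open variables draw from only 6 values {1, 3, 4, 5, 7, 8}, so each is used; only w can be 3, hence w = 3.
The 5 still-open variables draw from only 5 values {1, 4, 5, 7, 8}, so each is used; only y can be 5, hence y = 5.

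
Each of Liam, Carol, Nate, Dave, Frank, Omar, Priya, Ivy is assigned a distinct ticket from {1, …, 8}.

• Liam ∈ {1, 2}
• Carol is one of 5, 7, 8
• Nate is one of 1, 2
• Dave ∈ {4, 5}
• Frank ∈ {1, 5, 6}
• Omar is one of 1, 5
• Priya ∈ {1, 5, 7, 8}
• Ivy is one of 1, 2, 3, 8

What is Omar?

5

The 8 variables together cover exactly {1, 2, 3, 4, 5, 6, 7, 8} — 8 values for 8 variables — and 3 appears only in Ivy's list, so Ivy = 3.
Among the 7 still-open variables, 4 fits only Dave (and all 7 values in {1, 2, 4, 5, 6, 7, 8} must be used), so Dave = 4.
Among the 6 still-open variables, 6 fits only Frank (and all 6 values in {1, 2, 5, 6, 7, 8} must be used), so Frank = 6.
The 2 variables Liam and Nate are confined to {1, 2}, which locks those values in; drop them from Omar, Priya.
So Omar = 5.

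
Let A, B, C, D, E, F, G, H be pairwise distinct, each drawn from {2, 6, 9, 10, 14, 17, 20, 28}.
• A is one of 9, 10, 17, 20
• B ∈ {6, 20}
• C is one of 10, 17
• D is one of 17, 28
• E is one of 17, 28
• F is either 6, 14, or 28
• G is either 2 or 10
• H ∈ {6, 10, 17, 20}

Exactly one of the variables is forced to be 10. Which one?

C

The 8 variables together cover exactly {2, 6, 9, 10, 14, 17, 20, 28} — 8 values for 8 variables — and 2 appears only in G's list, so G = 2.
Among the 7 still-open variables, 9 fits only A (and all 7 values in {6, 9, 10, 14, 17, 20, 28} must be used), so A = 9.
The 6 still-open variables draw from only 6 values {6, 10, 14, 17, 20, 28}, so each is used; only F can be 14, hence F = 14.
The 2 variables D and E are confined to {17, 28}, which locks those values in; drop them from C, H.
So 10 goes to C.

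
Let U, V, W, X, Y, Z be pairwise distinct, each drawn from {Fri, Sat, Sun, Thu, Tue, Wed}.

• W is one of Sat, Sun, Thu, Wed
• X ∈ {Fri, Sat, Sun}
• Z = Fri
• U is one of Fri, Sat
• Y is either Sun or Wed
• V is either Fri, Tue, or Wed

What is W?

Thu

Z must be Fri (only option left). Eliminate Fri elsewhere: U, V, X.
U must be Sat (only option left). So W, X can't be Sat.
X has just one choice, so X = Sun. So W, Y can't be Sun.
Y must be Wed (only option left). Remove Wed from V, W.
So W = Thu.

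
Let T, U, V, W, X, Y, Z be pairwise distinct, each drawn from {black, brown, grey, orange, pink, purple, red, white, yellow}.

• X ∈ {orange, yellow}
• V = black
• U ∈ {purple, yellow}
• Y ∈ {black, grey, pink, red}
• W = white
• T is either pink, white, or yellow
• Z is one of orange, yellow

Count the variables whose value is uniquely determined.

V has just one choice, so V = black. Remove black from Y.
W has just one choice, so W = white. Strike white from T.
X and Z between them cover only {orange, yellow} — a naked pair. Remove those values from T, U.
That leaves T = pink. Strike pink from Y.
That leaves U = purple.
Determined: T=pink, U=purple, V=black, W=white. The other variables each still have more than one consistent value. That makes 4.

4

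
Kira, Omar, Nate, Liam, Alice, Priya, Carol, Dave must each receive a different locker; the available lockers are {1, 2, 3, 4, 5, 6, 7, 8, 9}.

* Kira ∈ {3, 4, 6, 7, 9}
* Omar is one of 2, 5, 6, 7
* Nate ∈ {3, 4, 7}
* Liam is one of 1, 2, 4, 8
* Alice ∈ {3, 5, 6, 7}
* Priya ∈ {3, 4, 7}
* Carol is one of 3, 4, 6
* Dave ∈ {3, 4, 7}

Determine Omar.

2

The 3 variables Nate, Priya, Dave are confined to {3, 4, 7}, which locks those values in; drop them from Kira, Omar, Liam, Alice, Carol.
Carol's domain is down to {6}, so Carol = 6. Remove 6 from Kira, Omar, Alice.
Kira must be 9 (only option left).
Alice has just one choice, so Alice = 5. Strike 5 from Omar.
So Omar = 2.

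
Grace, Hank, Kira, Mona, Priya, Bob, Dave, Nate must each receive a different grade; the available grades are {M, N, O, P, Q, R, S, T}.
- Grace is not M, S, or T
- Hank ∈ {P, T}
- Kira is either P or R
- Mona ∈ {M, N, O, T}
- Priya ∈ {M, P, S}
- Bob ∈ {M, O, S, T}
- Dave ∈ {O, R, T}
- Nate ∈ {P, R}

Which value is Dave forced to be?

The 8 variables together cover exactly {M, N, O, P, Q, R, S, T} — 8 values for 8 variables — and Q appears only in Grace's list, so Grace = Q.
Among the 7 still-open variables, N fits only Mona (and all 7 values in {M, N, O, P, R, S, T} must be used), so Mona = N.
Kira and Nate share exactly the 2 values {P, R}; by pigeonhole those values go to them, so strike P, R from Hank, Priya, Dave.
Hank's domain is down to {T}, so Hank = T. Eliminate T elsewhere: Bob, Dave.
So Dave = O.

O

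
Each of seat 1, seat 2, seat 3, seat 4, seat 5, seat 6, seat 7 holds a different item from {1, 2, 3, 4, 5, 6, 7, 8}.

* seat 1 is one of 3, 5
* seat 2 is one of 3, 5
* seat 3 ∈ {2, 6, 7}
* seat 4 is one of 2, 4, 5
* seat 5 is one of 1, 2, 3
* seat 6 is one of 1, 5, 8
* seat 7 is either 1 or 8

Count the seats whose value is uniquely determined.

seat 1 and seat 2 share exactly the 2 values {3, 5}; by pigeonhole those values go to them, so strike 3, 5 from seat 4, seat 5, seat 6.
The 2 variables seat 6 and seat 7 are confined to {1, 8}, which locks those values in; drop them from seat 5.
seat 5's domain is down to {2}, so seat 5 = 2. Strike 2 from seat 3, seat 4.
seat 4's domain is down to {4}, so seat 4 = 4.
Determined: seat 4=4, seat 5=2. The other seats each still have more than one consistent value. That makes 2.

2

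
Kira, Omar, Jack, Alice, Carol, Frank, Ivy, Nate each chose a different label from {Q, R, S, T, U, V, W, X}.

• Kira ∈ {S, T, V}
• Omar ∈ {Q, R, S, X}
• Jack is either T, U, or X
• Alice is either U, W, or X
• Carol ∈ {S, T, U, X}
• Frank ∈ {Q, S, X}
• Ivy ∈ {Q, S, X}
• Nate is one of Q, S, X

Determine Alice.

The 8 variables draw from only 8 values {Q, R, S, T, U, V, W, X}, so each is used; only Omar can be R, hence Omar = R.
The 7 still-open variables draw from only 7 values {Q, S, T, U, V, W, X}, so each is used; only Kira can be V, hence Kira = V.
The 6 still-open variables together cover exactly {Q, S, T, U, W, X} — 6 values for 6 variables — and W appears only in Alice's list, so Alice = W.

W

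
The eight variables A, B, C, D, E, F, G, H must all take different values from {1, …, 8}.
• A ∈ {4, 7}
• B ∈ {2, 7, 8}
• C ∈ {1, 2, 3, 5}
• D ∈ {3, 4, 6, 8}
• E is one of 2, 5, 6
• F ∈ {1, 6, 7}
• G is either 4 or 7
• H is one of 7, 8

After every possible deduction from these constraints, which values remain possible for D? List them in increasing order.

The 2 variables A and G are confined to {4, 7}, which locks those values in; drop them from B, D, F, H.
That leaves H = 8. Remove 8 from B, D.
That leaves B = 2. Remove 2 from C, E.
No further eliminations apply; D can still be any of 3, 6.

3, 6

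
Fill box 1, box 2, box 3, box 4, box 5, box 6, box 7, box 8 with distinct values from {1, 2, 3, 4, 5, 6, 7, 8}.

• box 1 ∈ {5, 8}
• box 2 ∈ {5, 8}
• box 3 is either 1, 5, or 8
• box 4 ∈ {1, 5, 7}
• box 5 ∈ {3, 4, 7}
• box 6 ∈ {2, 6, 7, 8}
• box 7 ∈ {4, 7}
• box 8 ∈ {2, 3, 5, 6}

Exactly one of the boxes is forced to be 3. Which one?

box 5

The 2 variables box 1 and box 2 are confined to {5, 8}, which locks those values in; drop them from box 3, box 4, box 6, box 8.
That leaves box 3 = 1. So box 4 can't be 1.
box 4's domain is down to {7}, so box 4 = 7. So box 5, box 6, box 7 can't be 7.
box 7 has just one choice, so box 7 = 4. Eliminate 4 elsewhere: box 5.
So 3 goes to box 5.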